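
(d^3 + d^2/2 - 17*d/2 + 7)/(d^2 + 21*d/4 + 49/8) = 4*(d^2 - 3*d + 2)/(4*d + 7)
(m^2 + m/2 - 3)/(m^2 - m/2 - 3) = (-2*m^2 - m + 6)/(-2*m^2 + m + 6)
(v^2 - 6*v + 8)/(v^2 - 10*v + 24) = (v - 2)/(v - 6)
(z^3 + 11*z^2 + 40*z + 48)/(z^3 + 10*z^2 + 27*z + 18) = (z^2 + 8*z + 16)/(z^2 + 7*z + 6)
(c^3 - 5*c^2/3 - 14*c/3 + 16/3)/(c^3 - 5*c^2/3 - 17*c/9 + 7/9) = 3*(3*c^3 - 5*c^2 - 14*c + 16)/(9*c^3 - 15*c^2 - 17*c + 7)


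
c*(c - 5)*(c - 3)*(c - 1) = c^4 - 9*c^3 + 23*c^2 - 15*c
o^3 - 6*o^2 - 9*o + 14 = (o - 7)*(o - 1)*(o + 2)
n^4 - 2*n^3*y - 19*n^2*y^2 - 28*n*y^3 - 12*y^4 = (n - 6*y)*(n + y)^2*(n + 2*y)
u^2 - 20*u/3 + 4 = (u - 6)*(u - 2/3)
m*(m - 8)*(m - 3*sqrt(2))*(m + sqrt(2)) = m^4 - 8*m^3 - 2*sqrt(2)*m^3 - 6*m^2 + 16*sqrt(2)*m^2 + 48*m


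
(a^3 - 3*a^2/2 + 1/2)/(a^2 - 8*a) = (2*a^3 - 3*a^2 + 1)/(2*a*(a - 8))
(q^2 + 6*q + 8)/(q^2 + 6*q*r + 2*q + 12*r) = (q + 4)/(q + 6*r)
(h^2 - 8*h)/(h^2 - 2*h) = (h - 8)/(h - 2)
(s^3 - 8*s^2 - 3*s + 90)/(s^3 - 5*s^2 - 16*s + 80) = (s^2 - 3*s - 18)/(s^2 - 16)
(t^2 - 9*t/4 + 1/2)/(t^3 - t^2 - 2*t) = (t - 1/4)/(t*(t + 1))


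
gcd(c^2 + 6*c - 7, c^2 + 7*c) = c + 7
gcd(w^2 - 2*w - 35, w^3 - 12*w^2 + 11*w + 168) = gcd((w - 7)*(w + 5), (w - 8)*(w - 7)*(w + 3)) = w - 7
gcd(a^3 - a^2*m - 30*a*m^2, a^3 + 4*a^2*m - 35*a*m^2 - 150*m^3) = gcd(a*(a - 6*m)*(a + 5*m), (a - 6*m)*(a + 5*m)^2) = a^2 - a*m - 30*m^2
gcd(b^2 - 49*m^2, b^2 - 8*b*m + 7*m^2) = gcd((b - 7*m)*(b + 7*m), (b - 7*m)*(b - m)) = b - 7*m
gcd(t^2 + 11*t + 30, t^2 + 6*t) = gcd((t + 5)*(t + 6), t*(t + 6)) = t + 6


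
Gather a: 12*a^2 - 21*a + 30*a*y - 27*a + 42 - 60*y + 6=12*a^2 + a*(30*y - 48) - 60*y + 48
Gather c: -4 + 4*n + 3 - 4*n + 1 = 0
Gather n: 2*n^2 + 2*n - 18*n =2*n^2 - 16*n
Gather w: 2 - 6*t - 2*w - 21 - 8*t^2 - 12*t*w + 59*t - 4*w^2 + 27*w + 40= -8*t^2 + 53*t - 4*w^2 + w*(25 - 12*t) + 21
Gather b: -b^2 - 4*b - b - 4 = -b^2 - 5*b - 4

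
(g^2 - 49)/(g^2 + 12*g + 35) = (g - 7)/(g + 5)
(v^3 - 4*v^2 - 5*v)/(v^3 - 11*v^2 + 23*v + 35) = v/(v - 7)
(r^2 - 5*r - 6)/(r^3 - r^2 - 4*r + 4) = (r^2 - 5*r - 6)/(r^3 - r^2 - 4*r + 4)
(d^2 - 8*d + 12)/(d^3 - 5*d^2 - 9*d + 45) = (d^2 - 8*d + 12)/(d^3 - 5*d^2 - 9*d + 45)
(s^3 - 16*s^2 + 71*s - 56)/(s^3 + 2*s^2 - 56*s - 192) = (s^2 - 8*s + 7)/(s^2 + 10*s + 24)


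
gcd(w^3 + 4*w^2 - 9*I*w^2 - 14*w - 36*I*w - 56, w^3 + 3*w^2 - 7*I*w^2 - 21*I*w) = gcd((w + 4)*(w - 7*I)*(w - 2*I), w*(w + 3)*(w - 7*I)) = w - 7*I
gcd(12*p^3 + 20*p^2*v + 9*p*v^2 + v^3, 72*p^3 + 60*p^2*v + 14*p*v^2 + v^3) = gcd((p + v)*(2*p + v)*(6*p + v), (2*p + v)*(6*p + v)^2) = 12*p^2 + 8*p*v + v^2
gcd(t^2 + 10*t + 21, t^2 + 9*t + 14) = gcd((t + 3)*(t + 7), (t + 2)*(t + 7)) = t + 7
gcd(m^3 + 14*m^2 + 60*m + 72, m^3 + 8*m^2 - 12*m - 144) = m^2 + 12*m + 36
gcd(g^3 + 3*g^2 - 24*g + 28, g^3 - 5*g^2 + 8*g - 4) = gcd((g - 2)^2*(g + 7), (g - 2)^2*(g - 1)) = g^2 - 4*g + 4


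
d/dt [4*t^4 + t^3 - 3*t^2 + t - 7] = 16*t^3 + 3*t^2 - 6*t + 1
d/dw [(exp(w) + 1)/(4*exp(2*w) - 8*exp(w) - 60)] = (2*(1 - exp(w))*(exp(w) + 1) + exp(2*w) - 2*exp(w) - 15)*exp(w)/(4*(-exp(2*w) + 2*exp(w) + 15)^2)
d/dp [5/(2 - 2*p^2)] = 5*p/(p^2 - 1)^2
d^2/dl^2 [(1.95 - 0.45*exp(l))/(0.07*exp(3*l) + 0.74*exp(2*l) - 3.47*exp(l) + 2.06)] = (-0.00881999999999999*exp(6*l) + 0.0160650000000001*exp(5*l) + 0.42747*exp(4*l) + 3.01203*exp(3*l) - 13.43646*exp(2*l) + 8.37274499999999*exp(l) + 12.02937)*exp(l)/(0.000343*exp(9*l) + 0.010878*exp(8*l) + 0.063987*exp(7*l) - 0.64297*exp(6*l) - 2.531679*exp(5*l) + 27.112722*exp(4*l) - 72.628775*exp(3*l) + 83.833554*exp(2*l) - 44.175876*exp(l) + 8.741816)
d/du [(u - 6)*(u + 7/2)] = 2*u - 5/2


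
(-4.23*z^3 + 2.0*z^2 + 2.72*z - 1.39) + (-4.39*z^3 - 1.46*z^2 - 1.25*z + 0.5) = -8.62*z^3 + 0.54*z^2 + 1.47*z - 0.89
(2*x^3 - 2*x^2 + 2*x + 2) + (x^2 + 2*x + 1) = 2*x^3 - x^2 + 4*x + 3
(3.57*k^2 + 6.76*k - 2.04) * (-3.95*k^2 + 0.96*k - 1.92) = -14.1015*k^4 - 23.2748*k^3 + 7.6932*k^2 - 14.9376*k + 3.9168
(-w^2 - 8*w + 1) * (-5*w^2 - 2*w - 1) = 5*w^4 + 42*w^3 + 12*w^2 + 6*w - 1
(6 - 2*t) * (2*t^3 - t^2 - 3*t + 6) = -4*t^4 + 14*t^3 - 30*t + 36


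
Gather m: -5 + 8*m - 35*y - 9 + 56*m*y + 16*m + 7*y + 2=m*(56*y + 24) - 28*y - 12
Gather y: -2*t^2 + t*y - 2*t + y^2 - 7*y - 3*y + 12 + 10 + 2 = -2*t^2 - 2*t + y^2 + y*(t - 10) + 24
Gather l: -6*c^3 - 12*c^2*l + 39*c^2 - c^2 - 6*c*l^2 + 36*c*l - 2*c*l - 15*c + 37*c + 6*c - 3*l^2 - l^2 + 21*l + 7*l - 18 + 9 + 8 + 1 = -6*c^3 + 38*c^2 + 28*c + l^2*(-6*c - 4) + l*(-12*c^2 + 34*c + 28)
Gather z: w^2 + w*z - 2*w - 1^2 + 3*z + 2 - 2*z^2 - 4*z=w^2 - 2*w - 2*z^2 + z*(w - 1) + 1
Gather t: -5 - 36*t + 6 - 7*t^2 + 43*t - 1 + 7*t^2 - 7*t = 0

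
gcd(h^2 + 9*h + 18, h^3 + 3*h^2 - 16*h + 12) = h + 6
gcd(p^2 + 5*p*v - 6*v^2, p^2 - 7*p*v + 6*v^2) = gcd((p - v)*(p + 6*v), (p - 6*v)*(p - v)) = p - v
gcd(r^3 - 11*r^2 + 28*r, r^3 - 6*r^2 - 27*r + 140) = r^2 - 11*r + 28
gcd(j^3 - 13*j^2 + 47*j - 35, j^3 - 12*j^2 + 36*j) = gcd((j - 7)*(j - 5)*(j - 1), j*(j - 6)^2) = 1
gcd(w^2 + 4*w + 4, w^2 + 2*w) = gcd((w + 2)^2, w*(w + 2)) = w + 2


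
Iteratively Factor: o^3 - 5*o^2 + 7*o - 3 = (o - 1)*(o^2 - 4*o + 3) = (o - 1)^2*(o - 3)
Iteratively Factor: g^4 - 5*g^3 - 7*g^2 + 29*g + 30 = (g + 2)*(g^3 - 7*g^2 + 7*g + 15) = (g - 3)*(g + 2)*(g^2 - 4*g - 5) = (g - 3)*(g + 1)*(g + 2)*(g - 5)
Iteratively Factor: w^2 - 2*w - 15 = (w + 3)*(w - 5)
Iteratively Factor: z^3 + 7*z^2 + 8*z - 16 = (z + 4)*(z^2 + 3*z - 4) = (z - 1)*(z + 4)*(z + 4)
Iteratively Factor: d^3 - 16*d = (d)*(d^2 - 16) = d*(d - 4)*(d + 4)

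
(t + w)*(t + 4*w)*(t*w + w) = t^3*w + 5*t^2*w^2 + t^2*w + 4*t*w^3 + 5*t*w^2 + 4*w^3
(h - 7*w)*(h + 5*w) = h^2 - 2*h*w - 35*w^2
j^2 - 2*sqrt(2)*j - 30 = (j - 5*sqrt(2))*(j + 3*sqrt(2))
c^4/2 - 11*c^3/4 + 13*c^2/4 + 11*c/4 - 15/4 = (c/2 + 1/2)*(c - 3)*(c - 5/2)*(c - 1)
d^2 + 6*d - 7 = (d - 1)*(d + 7)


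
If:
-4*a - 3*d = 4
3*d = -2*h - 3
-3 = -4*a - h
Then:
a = 5/12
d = -17/9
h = 4/3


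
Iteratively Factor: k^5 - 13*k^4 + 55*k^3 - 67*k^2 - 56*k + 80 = (k - 4)*(k^4 - 9*k^3 + 19*k^2 + 9*k - 20) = (k - 4)*(k + 1)*(k^3 - 10*k^2 + 29*k - 20) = (k - 4)*(k - 1)*(k + 1)*(k^2 - 9*k + 20) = (k - 4)^2*(k - 1)*(k + 1)*(k - 5)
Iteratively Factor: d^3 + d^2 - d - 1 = (d + 1)*(d^2 - 1) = (d + 1)^2*(d - 1)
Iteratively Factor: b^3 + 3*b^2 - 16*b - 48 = (b + 4)*(b^2 - b - 12) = (b - 4)*(b + 4)*(b + 3)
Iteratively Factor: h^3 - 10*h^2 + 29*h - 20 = (h - 5)*(h^2 - 5*h + 4) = (h - 5)*(h - 4)*(h - 1)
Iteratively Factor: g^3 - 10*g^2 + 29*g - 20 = (g - 5)*(g^2 - 5*g + 4) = (g - 5)*(g - 1)*(g - 4)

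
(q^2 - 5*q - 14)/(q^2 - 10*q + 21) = (q + 2)/(q - 3)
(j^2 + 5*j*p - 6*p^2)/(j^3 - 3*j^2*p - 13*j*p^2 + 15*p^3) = (-j - 6*p)/(-j^2 + 2*j*p + 15*p^2)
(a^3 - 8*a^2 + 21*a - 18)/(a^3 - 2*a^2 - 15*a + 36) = (a - 2)/(a + 4)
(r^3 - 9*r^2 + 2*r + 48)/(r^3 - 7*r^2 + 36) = (r - 8)/(r - 6)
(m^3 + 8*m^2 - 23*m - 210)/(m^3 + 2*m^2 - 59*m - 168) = (m^2 + m - 30)/(m^2 - 5*m - 24)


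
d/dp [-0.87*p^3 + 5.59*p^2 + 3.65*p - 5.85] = -2.61*p^2 + 11.18*p + 3.65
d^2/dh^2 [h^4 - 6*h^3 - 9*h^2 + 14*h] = 12*h^2 - 36*h - 18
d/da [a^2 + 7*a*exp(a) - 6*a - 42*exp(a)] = 7*a*exp(a) + 2*a - 35*exp(a) - 6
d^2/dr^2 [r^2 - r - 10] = 2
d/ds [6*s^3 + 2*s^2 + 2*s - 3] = 18*s^2 + 4*s + 2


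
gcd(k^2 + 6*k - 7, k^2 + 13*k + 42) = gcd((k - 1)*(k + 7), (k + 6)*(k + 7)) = k + 7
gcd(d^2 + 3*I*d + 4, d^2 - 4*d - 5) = 1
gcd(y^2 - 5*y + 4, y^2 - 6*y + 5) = y - 1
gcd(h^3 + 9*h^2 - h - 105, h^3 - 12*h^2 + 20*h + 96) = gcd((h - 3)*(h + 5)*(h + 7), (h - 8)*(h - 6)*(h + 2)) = 1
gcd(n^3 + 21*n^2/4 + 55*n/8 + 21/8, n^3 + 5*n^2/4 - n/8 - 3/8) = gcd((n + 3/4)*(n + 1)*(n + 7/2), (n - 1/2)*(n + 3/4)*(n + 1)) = n^2 + 7*n/4 + 3/4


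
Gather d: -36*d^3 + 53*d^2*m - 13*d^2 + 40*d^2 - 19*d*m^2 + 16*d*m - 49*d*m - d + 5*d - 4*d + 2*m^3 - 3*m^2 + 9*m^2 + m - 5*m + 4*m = -36*d^3 + d^2*(53*m + 27) + d*(-19*m^2 - 33*m) + 2*m^3 + 6*m^2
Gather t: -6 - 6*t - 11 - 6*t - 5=-12*t - 22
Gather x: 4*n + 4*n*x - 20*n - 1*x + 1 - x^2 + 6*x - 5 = -16*n - x^2 + x*(4*n + 5) - 4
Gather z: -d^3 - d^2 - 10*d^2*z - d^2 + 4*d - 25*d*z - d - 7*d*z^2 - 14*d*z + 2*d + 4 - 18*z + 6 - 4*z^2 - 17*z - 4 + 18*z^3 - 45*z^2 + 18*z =-d^3 - 2*d^2 + 5*d + 18*z^3 + z^2*(-7*d - 49) + z*(-10*d^2 - 39*d - 17) + 6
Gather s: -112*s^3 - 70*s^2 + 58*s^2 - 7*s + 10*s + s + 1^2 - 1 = -112*s^3 - 12*s^2 + 4*s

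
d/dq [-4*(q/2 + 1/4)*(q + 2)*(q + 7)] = -6*q^2 - 38*q - 37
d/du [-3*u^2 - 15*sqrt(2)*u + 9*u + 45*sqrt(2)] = -6*u - 15*sqrt(2) + 9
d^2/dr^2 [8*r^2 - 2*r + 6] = 16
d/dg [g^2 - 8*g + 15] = 2*g - 8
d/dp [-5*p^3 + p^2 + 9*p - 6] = -15*p^2 + 2*p + 9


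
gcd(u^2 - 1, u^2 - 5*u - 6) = u + 1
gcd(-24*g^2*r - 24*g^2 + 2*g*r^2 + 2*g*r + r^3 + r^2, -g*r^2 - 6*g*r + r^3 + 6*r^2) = 1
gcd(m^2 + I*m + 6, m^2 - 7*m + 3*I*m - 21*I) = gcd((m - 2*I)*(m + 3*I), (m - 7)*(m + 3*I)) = m + 3*I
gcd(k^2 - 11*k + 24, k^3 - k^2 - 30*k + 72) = k - 3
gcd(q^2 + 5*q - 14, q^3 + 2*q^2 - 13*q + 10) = q - 2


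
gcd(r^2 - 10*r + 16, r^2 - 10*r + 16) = r^2 - 10*r + 16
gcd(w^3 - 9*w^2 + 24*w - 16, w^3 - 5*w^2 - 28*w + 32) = w - 1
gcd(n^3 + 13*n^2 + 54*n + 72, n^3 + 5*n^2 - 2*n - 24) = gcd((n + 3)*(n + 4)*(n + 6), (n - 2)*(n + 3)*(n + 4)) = n^2 + 7*n + 12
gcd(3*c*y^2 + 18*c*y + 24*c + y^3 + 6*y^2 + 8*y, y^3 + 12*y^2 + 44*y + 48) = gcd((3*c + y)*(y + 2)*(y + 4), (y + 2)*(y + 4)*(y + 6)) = y^2 + 6*y + 8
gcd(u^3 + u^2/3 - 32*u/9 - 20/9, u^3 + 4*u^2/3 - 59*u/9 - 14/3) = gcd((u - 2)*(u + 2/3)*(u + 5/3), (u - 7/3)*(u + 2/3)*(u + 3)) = u + 2/3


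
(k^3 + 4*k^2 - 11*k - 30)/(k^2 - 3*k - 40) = (k^2 - k - 6)/(k - 8)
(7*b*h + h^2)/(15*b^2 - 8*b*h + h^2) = h*(7*b + h)/(15*b^2 - 8*b*h + h^2)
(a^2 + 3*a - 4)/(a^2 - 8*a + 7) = (a + 4)/(a - 7)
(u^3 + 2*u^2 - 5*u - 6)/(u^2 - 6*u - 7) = (u^2 + u - 6)/(u - 7)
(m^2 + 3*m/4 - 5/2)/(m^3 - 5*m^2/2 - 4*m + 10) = (4*m - 5)/(2*(2*m^2 - 9*m + 10))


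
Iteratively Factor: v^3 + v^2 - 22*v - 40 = (v + 4)*(v^2 - 3*v - 10) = (v - 5)*(v + 4)*(v + 2)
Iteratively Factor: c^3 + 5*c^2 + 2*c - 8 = (c - 1)*(c^2 + 6*c + 8) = (c - 1)*(c + 2)*(c + 4)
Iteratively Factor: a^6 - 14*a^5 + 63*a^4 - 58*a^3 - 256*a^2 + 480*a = (a - 5)*(a^5 - 9*a^4 + 18*a^3 + 32*a^2 - 96*a) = a*(a - 5)*(a^4 - 9*a^3 + 18*a^2 + 32*a - 96) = a*(a - 5)*(a + 2)*(a^3 - 11*a^2 + 40*a - 48) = a*(a - 5)*(a - 4)*(a + 2)*(a^2 - 7*a + 12) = a*(a - 5)*(a - 4)*(a - 3)*(a + 2)*(a - 4)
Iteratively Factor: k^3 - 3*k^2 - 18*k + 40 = (k - 2)*(k^2 - k - 20) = (k - 2)*(k + 4)*(k - 5)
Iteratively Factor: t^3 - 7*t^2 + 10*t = (t)*(t^2 - 7*t + 10) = t*(t - 5)*(t - 2)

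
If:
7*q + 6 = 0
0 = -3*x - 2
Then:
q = -6/7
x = -2/3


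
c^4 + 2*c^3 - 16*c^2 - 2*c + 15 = (c - 3)*(c - 1)*(c + 1)*(c + 5)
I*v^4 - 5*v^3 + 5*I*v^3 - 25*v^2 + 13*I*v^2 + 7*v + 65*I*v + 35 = (v + 5)*(v - I)*(v + 7*I)*(I*v + 1)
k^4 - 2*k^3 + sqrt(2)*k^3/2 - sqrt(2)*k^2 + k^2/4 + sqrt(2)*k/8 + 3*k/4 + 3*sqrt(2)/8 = (k - 3/2)*(k - 1)*(k + 1/2)*(k + sqrt(2)/2)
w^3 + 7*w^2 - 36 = (w - 2)*(w + 3)*(w + 6)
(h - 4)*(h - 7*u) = h^2 - 7*h*u - 4*h + 28*u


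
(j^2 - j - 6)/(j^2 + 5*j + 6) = (j - 3)/(j + 3)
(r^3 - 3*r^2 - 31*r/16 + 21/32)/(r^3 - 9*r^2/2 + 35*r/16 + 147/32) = (4*r - 1)/(4*r - 7)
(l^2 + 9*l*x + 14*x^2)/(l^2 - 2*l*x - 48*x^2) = (-l^2 - 9*l*x - 14*x^2)/(-l^2 + 2*l*x + 48*x^2)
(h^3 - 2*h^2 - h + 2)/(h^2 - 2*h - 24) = (-h^3 + 2*h^2 + h - 2)/(-h^2 + 2*h + 24)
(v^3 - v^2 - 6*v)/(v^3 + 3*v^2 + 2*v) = (v - 3)/(v + 1)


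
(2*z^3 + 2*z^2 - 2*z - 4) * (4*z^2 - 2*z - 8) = 8*z^5 + 4*z^4 - 28*z^3 - 28*z^2 + 24*z + 32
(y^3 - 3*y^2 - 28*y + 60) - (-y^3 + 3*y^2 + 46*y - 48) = 2*y^3 - 6*y^2 - 74*y + 108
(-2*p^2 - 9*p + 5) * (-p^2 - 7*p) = 2*p^4 + 23*p^3 + 58*p^2 - 35*p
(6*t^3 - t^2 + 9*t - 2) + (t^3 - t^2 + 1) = 7*t^3 - 2*t^2 + 9*t - 1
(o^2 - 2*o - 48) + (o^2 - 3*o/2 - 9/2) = 2*o^2 - 7*o/2 - 105/2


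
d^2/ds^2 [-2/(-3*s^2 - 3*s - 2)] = 12*(-3*s^2 - 3*s + 3*(2*s + 1)^2 - 2)/(3*s^2 + 3*s + 2)^3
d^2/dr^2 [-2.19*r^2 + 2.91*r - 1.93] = -4.38000000000000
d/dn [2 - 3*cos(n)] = 3*sin(n)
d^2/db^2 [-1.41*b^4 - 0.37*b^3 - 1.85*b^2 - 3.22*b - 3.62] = -16.92*b^2 - 2.22*b - 3.7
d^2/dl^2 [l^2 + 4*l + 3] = 2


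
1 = 1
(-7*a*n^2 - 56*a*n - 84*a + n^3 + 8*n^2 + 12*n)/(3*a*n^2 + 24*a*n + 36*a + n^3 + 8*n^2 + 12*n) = (-7*a + n)/(3*a + n)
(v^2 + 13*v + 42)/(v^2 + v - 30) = (v + 7)/(v - 5)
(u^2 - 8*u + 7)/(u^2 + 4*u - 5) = (u - 7)/(u + 5)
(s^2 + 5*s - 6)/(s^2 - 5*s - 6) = (-s^2 - 5*s + 6)/(-s^2 + 5*s + 6)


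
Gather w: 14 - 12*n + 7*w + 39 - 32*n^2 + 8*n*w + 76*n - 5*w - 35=-32*n^2 + 64*n + w*(8*n + 2) + 18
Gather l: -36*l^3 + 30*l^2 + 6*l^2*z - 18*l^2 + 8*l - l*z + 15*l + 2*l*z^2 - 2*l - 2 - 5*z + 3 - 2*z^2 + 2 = -36*l^3 + l^2*(6*z + 12) + l*(2*z^2 - z + 21) - 2*z^2 - 5*z + 3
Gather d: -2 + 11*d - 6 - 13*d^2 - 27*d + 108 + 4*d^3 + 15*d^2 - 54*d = 4*d^3 + 2*d^2 - 70*d + 100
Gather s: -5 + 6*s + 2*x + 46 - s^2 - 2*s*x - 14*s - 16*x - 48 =-s^2 + s*(-2*x - 8) - 14*x - 7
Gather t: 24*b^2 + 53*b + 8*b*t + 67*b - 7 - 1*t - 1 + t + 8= 24*b^2 + 8*b*t + 120*b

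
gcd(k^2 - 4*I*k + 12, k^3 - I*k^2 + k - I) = 1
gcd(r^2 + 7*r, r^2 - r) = r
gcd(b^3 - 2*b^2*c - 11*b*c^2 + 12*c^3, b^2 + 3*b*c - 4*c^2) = b - c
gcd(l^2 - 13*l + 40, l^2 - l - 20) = l - 5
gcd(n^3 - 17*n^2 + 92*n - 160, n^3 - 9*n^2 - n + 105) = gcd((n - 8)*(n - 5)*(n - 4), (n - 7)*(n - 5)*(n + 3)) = n - 5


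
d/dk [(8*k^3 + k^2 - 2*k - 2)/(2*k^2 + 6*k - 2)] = (4*k^4 + 24*k^3 - 19*k^2/2 + k + 4)/(k^4 + 6*k^3 + 7*k^2 - 6*k + 1)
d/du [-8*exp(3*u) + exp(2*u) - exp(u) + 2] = (-24*exp(2*u) + 2*exp(u) - 1)*exp(u)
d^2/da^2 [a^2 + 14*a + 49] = 2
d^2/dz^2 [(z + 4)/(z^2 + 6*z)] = 2*(-z*(z + 6)*(3*z + 10) + 4*(z + 3)^2*(z + 4))/(z^3*(z + 6)^3)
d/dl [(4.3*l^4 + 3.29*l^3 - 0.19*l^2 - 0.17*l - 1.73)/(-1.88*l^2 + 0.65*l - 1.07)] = (-16.168*l^5 + 2.1998*l^4 - 14.127*l^3 - 11.004*l^2 - 6.0982*l + 1.3064)/(3.5344*l^4 - 2.444*l^3 + 4.4457*l^2 - 1.391*l + 1.1449)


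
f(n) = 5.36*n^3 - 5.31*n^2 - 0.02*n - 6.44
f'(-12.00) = 2442.94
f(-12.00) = -10032.92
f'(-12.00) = 2442.94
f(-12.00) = -10032.92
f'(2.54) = 76.75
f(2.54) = 47.09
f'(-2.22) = 102.81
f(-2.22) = -91.21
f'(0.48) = -1.41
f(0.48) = -7.08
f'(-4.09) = 312.40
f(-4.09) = -461.90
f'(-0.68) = 14.64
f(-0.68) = -10.57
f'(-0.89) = 22.17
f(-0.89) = -14.41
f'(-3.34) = 214.83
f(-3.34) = -265.32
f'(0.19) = -1.46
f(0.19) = -6.60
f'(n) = 16.08*n^2 - 10.62*n - 0.02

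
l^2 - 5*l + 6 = (l - 3)*(l - 2)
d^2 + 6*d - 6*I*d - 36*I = (d + 6)*(d - 6*I)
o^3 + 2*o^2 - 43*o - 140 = (o - 7)*(o + 4)*(o + 5)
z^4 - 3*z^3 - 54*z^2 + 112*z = z*(z - 8)*(z - 2)*(z + 7)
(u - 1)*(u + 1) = u^2 - 1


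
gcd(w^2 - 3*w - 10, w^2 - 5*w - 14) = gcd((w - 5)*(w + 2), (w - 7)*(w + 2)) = w + 2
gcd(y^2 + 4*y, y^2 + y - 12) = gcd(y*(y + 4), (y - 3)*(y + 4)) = y + 4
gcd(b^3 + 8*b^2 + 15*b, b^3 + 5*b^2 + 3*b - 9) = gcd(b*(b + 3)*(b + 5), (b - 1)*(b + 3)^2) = b + 3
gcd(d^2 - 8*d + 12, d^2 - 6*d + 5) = 1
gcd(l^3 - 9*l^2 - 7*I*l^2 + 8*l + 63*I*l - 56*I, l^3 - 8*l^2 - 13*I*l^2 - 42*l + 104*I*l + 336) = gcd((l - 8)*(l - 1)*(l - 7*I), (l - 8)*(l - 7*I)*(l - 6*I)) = l^2 + l*(-8 - 7*I) + 56*I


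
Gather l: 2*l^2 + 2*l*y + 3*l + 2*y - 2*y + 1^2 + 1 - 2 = 2*l^2 + l*(2*y + 3)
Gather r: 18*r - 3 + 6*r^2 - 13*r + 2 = 6*r^2 + 5*r - 1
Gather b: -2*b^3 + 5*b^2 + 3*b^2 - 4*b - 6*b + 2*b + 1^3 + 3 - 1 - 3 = -2*b^3 + 8*b^2 - 8*b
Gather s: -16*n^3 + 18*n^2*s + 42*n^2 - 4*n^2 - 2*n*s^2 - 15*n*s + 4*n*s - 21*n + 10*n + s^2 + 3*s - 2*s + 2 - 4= -16*n^3 + 38*n^2 - 11*n + s^2*(1 - 2*n) + s*(18*n^2 - 11*n + 1) - 2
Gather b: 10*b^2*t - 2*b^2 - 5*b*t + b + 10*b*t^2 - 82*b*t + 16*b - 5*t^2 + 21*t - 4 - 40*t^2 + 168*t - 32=b^2*(10*t - 2) + b*(10*t^2 - 87*t + 17) - 45*t^2 + 189*t - 36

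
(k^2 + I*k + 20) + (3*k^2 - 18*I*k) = 4*k^2 - 17*I*k + 20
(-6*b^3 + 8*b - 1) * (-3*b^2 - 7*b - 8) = 18*b^5 + 42*b^4 + 24*b^3 - 53*b^2 - 57*b + 8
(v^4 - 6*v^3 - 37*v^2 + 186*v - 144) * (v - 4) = v^5 - 10*v^4 - 13*v^3 + 334*v^2 - 888*v + 576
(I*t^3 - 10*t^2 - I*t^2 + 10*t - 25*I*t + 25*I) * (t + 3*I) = I*t^4 - 13*t^3 - I*t^3 + 13*t^2 - 55*I*t^2 + 75*t + 55*I*t - 75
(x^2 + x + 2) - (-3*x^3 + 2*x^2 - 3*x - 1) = 3*x^3 - x^2 + 4*x + 3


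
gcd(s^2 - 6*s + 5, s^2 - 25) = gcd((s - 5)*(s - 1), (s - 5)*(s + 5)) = s - 5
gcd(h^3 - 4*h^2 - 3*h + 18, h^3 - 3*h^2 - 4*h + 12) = h^2 - h - 6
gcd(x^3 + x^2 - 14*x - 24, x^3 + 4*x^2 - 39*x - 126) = x + 3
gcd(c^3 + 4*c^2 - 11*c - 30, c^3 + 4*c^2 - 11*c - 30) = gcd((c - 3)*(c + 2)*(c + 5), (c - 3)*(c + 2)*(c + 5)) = c^3 + 4*c^2 - 11*c - 30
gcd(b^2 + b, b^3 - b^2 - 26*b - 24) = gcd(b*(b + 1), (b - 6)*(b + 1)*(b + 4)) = b + 1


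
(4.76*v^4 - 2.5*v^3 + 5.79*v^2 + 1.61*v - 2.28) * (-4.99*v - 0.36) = -23.7524*v^5 + 10.7614*v^4 - 27.9921*v^3 - 10.1183*v^2 + 10.7976*v + 0.8208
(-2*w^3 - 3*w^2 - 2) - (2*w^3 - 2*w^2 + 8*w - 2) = -4*w^3 - w^2 - 8*w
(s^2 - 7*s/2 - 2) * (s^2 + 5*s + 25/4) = s^4 + 3*s^3/2 - 53*s^2/4 - 255*s/8 - 25/2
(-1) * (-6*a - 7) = 6*a + 7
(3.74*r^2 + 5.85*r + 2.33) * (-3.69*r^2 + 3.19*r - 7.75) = -13.8006*r^4 - 9.6559*r^3 - 18.9212*r^2 - 37.9048*r - 18.0575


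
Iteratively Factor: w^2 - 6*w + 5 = (w - 1)*(w - 5)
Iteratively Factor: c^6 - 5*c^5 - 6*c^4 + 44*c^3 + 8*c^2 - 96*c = (c - 3)*(c^5 - 2*c^4 - 12*c^3 + 8*c^2 + 32*c) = (c - 3)*(c - 2)*(c^4 - 12*c^2 - 16*c) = c*(c - 3)*(c - 2)*(c^3 - 12*c - 16) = c*(c - 4)*(c - 3)*(c - 2)*(c^2 + 4*c + 4) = c*(c - 4)*(c - 3)*(c - 2)*(c + 2)*(c + 2)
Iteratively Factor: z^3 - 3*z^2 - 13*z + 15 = (z - 5)*(z^2 + 2*z - 3) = (z - 5)*(z - 1)*(z + 3)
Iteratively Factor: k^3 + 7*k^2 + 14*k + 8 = (k + 2)*(k^2 + 5*k + 4) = (k + 2)*(k + 4)*(k + 1)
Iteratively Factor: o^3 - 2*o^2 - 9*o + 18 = (o + 3)*(o^2 - 5*o + 6) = (o - 2)*(o + 3)*(o - 3)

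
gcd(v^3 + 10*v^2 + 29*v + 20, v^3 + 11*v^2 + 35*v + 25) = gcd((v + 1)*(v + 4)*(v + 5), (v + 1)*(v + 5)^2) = v^2 + 6*v + 5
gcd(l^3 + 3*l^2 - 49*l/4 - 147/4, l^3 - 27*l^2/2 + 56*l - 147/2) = l - 7/2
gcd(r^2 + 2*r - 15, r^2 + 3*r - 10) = r + 5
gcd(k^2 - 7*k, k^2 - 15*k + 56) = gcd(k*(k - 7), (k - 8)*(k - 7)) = k - 7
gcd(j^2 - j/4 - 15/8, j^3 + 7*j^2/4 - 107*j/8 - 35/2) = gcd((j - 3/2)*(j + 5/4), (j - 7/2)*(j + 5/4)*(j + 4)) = j + 5/4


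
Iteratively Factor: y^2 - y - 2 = (y - 2)*(y + 1)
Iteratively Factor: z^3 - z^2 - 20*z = (z - 5)*(z^2 + 4*z) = (z - 5)*(z + 4)*(z)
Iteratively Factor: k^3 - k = (k + 1)*(k^2 - k) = k*(k + 1)*(k - 1)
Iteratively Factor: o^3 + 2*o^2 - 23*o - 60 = (o + 4)*(o^2 - 2*o - 15) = (o - 5)*(o + 4)*(o + 3)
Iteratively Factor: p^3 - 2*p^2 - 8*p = (p + 2)*(p^2 - 4*p) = (p - 4)*(p + 2)*(p)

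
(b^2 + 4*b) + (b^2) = 2*b^2 + 4*b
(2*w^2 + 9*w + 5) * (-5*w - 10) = -10*w^3 - 65*w^2 - 115*w - 50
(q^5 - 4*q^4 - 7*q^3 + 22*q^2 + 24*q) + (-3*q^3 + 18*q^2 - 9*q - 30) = q^5 - 4*q^4 - 10*q^3 + 40*q^2 + 15*q - 30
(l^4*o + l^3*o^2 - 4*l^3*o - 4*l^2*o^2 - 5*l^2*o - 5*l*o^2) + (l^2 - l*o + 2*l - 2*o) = l^4*o + l^3*o^2 - 4*l^3*o - 4*l^2*o^2 - 5*l^2*o + l^2 - 5*l*o^2 - l*o + 2*l - 2*o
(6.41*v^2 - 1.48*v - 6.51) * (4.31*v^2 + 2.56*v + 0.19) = 27.6271*v^4 + 10.0308*v^3 - 30.629*v^2 - 16.9468*v - 1.2369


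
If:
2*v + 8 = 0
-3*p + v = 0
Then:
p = -4/3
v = -4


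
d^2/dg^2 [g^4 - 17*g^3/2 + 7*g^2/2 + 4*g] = 12*g^2 - 51*g + 7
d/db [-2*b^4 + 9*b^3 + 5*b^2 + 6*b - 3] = -8*b^3 + 27*b^2 + 10*b + 6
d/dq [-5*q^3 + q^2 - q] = -15*q^2 + 2*q - 1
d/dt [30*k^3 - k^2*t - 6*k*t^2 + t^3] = -k^2 - 12*k*t + 3*t^2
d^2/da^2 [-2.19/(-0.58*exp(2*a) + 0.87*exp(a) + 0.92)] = ((1.9053 - 5.0808*exp(a))*(-0.58*exp(2*a) + 0.87*exp(a) + 0.92) - 2.19*(1.16*exp(a) - 0.87)*(2.32*exp(a) - 1.74)*exp(a))*exp(a)/(-0.58*exp(2*a) + 0.87*exp(a) + 0.92)^3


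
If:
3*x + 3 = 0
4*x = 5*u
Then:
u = -4/5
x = -1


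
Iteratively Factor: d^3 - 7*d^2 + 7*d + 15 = (d + 1)*(d^2 - 8*d + 15) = (d - 3)*(d + 1)*(d - 5)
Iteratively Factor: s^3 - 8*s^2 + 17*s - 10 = (s - 1)*(s^2 - 7*s + 10) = (s - 2)*(s - 1)*(s - 5)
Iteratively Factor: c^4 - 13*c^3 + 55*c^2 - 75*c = (c - 5)*(c^3 - 8*c^2 + 15*c) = (c - 5)^2*(c^2 - 3*c) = c*(c - 5)^2*(c - 3)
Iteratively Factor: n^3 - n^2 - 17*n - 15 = (n - 5)*(n^2 + 4*n + 3) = (n - 5)*(n + 3)*(n + 1)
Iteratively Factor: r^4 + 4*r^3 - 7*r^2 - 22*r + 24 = (r - 1)*(r^3 + 5*r^2 - 2*r - 24) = (r - 2)*(r - 1)*(r^2 + 7*r + 12) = (r - 2)*(r - 1)*(r + 4)*(r + 3)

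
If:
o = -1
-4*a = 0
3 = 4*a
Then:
No Solution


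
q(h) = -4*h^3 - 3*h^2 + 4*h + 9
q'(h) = -12*h^2 - 6*h + 4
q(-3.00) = 78.00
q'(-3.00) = -86.00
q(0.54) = 9.66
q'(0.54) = -2.74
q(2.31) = -47.07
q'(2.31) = -73.89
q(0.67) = 9.13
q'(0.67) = -5.41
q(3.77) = -232.89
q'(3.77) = -189.17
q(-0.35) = 7.40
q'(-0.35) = 4.63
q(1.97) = -25.34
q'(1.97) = -54.39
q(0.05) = 9.19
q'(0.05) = 3.67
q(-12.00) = 6441.00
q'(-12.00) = -1652.00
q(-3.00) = 78.00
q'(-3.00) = -86.00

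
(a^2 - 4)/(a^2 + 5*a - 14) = (a + 2)/(a + 7)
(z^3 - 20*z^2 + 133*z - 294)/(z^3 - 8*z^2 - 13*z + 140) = (z^2 - 13*z + 42)/(z^2 - z - 20)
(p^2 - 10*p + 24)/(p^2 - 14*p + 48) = (p - 4)/(p - 8)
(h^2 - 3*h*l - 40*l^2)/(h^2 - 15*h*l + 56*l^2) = (h + 5*l)/(h - 7*l)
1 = 1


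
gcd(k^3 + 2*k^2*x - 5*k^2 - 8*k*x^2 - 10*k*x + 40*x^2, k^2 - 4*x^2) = -k + 2*x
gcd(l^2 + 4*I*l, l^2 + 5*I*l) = l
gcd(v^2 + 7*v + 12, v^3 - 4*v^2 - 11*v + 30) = v + 3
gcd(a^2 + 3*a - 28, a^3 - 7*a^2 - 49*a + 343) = a + 7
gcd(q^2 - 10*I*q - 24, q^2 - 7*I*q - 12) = q - 4*I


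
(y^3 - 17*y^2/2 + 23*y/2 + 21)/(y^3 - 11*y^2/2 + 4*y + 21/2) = (y - 6)/(y - 3)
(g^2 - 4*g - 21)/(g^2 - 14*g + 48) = (g^2 - 4*g - 21)/(g^2 - 14*g + 48)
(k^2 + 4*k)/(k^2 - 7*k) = (k + 4)/(k - 7)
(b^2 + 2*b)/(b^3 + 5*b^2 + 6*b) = 1/(b + 3)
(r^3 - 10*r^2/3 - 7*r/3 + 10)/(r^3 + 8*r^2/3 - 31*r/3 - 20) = (r - 2)/(r + 4)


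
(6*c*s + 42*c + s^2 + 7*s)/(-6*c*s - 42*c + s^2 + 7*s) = (6*c + s)/(-6*c + s)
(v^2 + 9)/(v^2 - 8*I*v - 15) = (v + 3*I)/(v - 5*I)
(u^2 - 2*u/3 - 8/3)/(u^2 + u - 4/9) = 3*(u - 2)/(3*u - 1)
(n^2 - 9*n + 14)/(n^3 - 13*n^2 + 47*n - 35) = (n - 2)/(n^2 - 6*n + 5)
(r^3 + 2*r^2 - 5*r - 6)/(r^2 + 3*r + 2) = (r^2 + r - 6)/(r + 2)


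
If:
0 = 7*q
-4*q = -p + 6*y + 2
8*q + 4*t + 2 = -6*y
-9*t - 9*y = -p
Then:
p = -12/7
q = 0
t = 3/7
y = -13/21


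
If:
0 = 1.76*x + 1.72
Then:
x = -0.98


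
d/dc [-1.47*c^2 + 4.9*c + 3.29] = 4.9 - 2.94*c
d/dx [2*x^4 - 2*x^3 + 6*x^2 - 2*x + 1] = 8*x^3 - 6*x^2 + 12*x - 2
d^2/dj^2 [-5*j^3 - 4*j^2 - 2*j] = -30*j - 8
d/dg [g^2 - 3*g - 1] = 2*g - 3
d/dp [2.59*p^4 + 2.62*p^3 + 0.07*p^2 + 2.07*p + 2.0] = 10.36*p^3 + 7.86*p^2 + 0.14*p + 2.07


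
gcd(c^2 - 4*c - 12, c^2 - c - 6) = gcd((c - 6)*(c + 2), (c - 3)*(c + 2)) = c + 2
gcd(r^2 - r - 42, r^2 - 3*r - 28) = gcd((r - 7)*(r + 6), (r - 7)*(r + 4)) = r - 7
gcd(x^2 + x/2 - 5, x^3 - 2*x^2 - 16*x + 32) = x - 2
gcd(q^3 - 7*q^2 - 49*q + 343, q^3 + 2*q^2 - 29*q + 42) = q + 7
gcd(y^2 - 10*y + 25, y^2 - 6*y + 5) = y - 5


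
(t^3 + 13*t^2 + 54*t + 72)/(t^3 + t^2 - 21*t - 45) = (t^2 + 10*t + 24)/(t^2 - 2*t - 15)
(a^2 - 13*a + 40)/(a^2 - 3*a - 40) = (a - 5)/(a + 5)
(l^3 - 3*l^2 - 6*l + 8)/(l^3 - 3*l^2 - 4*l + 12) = (l^2 - 5*l + 4)/(l^2 - 5*l + 6)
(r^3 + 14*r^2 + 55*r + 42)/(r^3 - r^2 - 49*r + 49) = (r^2 + 7*r + 6)/(r^2 - 8*r + 7)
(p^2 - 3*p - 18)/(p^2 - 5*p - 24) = (p - 6)/(p - 8)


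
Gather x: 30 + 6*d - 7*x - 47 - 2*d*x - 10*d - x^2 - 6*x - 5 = -4*d - x^2 + x*(-2*d - 13) - 22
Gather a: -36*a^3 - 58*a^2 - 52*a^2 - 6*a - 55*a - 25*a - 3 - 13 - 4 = -36*a^3 - 110*a^2 - 86*a - 20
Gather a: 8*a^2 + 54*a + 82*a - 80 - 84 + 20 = 8*a^2 + 136*a - 144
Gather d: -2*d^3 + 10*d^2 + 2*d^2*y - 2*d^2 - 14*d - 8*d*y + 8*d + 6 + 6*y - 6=-2*d^3 + d^2*(2*y + 8) + d*(-8*y - 6) + 6*y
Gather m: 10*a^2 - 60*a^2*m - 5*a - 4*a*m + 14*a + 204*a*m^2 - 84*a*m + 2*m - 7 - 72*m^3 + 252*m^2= 10*a^2 + 9*a - 72*m^3 + m^2*(204*a + 252) + m*(-60*a^2 - 88*a + 2) - 7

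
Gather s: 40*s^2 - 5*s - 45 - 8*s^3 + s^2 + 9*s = -8*s^3 + 41*s^2 + 4*s - 45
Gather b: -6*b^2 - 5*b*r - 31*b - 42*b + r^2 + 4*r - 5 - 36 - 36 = -6*b^2 + b*(-5*r - 73) + r^2 + 4*r - 77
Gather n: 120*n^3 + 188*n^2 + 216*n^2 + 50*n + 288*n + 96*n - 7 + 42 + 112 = 120*n^3 + 404*n^2 + 434*n + 147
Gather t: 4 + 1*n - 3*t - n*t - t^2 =n - t^2 + t*(-n - 3) + 4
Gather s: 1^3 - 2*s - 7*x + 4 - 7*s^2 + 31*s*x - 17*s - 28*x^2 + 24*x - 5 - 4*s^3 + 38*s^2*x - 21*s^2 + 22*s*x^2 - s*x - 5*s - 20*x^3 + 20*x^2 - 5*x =-4*s^3 + s^2*(38*x - 28) + s*(22*x^2 + 30*x - 24) - 20*x^3 - 8*x^2 + 12*x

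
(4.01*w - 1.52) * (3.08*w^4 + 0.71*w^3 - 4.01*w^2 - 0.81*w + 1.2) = 12.3508*w^5 - 1.8345*w^4 - 17.1593*w^3 + 2.8471*w^2 + 6.0432*w - 1.824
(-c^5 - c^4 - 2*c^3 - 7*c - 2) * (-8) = 8*c^5 + 8*c^4 + 16*c^3 + 56*c + 16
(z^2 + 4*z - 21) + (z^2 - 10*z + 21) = 2*z^2 - 6*z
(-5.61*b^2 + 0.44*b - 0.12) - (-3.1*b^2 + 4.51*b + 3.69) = -2.51*b^2 - 4.07*b - 3.81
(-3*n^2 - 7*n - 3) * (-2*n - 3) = 6*n^3 + 23*n^2 + 27*n + 9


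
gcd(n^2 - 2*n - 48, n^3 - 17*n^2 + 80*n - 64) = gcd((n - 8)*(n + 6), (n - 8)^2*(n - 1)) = n - 8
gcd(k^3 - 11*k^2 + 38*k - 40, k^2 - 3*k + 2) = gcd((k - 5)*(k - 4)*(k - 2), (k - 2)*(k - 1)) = k - 2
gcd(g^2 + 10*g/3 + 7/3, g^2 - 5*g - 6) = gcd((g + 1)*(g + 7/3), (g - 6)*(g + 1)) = g + 1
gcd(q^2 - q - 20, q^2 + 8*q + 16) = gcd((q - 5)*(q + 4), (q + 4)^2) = q + 4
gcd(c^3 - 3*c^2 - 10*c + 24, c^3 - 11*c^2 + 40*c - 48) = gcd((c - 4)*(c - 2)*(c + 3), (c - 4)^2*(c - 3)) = c - 4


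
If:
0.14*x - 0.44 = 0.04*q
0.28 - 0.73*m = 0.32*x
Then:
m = 0.383561643835616 - 0.438356164383562*x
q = 3.5*x - 11.0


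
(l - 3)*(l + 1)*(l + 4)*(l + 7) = l^4 + 9*l^3 + 3*l^2 - 89*l - 84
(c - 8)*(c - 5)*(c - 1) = c^3 - 14*c^2 + 53*c - 40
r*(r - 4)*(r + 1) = r^3 - 3*r^2 - 4*r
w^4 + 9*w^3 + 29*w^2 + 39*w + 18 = (w + 1)*(w + 2)*(w + 3)^2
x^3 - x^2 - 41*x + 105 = (x - 5)*(x - 3)*(x + 7)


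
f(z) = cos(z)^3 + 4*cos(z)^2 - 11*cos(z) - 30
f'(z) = -3*sin(z)*cos(z)^2 - 8*sin(z)*cos(z) + 11*sin(z)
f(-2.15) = -22.94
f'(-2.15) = -12.12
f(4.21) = -23.89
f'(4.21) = -12.41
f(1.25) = -33.04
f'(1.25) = 7.76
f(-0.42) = -35.95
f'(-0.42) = -0.49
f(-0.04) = -36.00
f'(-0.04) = -0.00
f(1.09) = -34.13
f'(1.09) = 5.90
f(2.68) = -17.66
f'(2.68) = 7.02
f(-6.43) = -36.00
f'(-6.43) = -0.02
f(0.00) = -36.00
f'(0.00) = 0.00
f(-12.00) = -35.83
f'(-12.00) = 1.13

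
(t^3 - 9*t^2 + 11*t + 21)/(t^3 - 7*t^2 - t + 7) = (t - 3)/(t - 1)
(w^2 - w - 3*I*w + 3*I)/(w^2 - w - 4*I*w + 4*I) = (w - 3*I)/(w - 4*I)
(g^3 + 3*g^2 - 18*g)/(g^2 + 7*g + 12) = g*(g^2 + 3*g - 18)/(g^2 + 7*g + 12)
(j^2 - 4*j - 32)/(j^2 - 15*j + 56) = (j + 4)/(j - 7)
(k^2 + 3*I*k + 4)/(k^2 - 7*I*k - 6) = (k + 4*I)/(k - 6*I)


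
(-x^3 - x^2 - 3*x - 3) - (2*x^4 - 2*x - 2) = -2*x^4 - x^3 - x^2 - x - 1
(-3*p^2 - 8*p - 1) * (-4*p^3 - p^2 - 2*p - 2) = 12*p^5 + 35*p^4 + 18*p^3 + 23*p^2 + 18*p + 2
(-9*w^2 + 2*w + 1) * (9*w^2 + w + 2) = -81*w^4 + 9*w^3 - 7*w^2 + 5*w + 2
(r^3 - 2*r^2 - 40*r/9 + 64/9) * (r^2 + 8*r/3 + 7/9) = r^5 + 2*r^4/3 - 9*r^3 - 170*r^2/27 + 1256*r/81 + 448/81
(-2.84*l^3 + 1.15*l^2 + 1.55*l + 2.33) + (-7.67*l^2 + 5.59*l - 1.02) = -2.84*l^3 - 6.52*l^2 + 7.14*l + 1.31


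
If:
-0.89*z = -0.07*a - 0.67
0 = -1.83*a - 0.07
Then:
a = -0.04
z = 0.75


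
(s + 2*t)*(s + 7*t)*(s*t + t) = s^3*t + 9*s^2*t^2 + s^2*t + 14*s*t^3 + 9*s*t^2 + 14*t^3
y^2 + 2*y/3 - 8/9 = (y - 2/3)*(y + 4/3)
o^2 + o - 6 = (o - 2)*(o + 3)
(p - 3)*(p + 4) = p^2 + p - 12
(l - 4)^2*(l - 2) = l^3 - 10*l^2 + 32*l - 32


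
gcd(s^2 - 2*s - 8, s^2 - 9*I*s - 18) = 1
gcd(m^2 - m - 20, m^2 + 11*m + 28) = m + 4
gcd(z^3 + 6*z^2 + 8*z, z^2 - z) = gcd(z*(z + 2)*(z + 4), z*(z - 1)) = z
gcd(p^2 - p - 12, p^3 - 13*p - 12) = p^2 - p - 12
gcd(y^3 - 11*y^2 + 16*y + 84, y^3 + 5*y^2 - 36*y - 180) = y - 6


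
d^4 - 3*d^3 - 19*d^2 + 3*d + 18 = (d - 6)*(d - 1)*(d + 1)*(d + 3)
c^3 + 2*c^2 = c^2*(c + 2)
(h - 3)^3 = h^3 - 9*h^2 + 27*h - 27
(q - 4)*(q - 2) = q^2 - 6*q + 8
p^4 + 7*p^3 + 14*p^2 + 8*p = p*(p + 1)*(p + 2)*(p + 4)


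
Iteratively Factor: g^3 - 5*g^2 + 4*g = (g - 1)*(g^2 - 4*g) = g*(g - 1)*(g - 4)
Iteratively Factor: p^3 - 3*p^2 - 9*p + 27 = (p - 3)*(p^2 - 9) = (p - 3)*(p + 3)*(p - 3)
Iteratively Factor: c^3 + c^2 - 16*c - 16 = (c + 4)*(c^2 - 3*c - 4) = (c + 1)*(c + 4)*(c - 4)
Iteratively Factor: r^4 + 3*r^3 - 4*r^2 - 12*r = (r - 2)*(r^3 + 5*r^2 + 6*r) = r*(r - 2)*(r^2 + 5*r + 6) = r*(r - 2)*(r + 2)*(r + 3)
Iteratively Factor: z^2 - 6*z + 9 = (z - 3)*(z - 3)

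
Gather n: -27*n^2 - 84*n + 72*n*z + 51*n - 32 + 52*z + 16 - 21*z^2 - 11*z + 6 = -27*n^2 + n*(72*z - 33) - 21*z^2 + 41*z - 10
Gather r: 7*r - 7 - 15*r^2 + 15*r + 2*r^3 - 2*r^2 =2*r^3 - 17*r^2 + 22*r - 7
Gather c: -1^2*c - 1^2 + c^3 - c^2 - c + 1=c^3 - c^2 - 2*c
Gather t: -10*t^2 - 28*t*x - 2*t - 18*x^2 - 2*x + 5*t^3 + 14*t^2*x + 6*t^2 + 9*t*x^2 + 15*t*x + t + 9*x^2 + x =5*t^3 + t^2*(14*x - 4) + t*(9*x^2 - 13*x - 1) - 9*x^2 - x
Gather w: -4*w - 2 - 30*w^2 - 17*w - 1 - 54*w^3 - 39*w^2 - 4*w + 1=-54*w^3 - 69*w^2 - 25*w - 2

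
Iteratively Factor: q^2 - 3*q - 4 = (q - 4)*(q + 1)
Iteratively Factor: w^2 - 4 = (w - 2)*(w + 2)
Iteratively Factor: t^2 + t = (t + 1)*(t)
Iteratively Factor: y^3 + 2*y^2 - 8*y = (y + 4)*(y^2 - 2*y) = (y - 2)*(y + 4)*(y)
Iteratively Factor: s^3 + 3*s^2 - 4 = (s - 1)*(s^2 + 4*s + 4) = (s - 1)*(s + 2)*(s + 2)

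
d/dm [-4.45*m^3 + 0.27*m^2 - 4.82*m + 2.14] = -13.35*m^2 + 0.54*m - 4.82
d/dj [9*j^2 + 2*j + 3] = 18*j + 2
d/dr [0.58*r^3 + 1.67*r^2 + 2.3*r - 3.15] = 1.74*r^2 + 3.34*r + 2.3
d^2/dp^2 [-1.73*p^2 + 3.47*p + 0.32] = -3.46000000000000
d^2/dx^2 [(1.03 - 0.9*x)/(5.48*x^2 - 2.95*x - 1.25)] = ((0.9*x - 1.03)*(10.96*x - 2.95)*(21.92*x - 5.9) + (29.592*x - 16.5988)*(-5.48*x^2 + 2.95*x + 1.25))/(-5.48*x^2 + 2.95*x + 1.25)^3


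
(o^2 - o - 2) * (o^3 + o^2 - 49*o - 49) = o^5 - 52*o^3 - 2*o^2 + 147*o + 98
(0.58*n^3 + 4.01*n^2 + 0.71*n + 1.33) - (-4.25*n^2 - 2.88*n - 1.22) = 0.58*n^3 + 8.26*n^2 + 3.59*n + 2.55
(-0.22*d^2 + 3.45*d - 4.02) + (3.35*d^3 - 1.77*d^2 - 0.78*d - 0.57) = 3.35*d^3 - 1.99*d^2 + 2.67*d - 4.59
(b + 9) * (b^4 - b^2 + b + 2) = b^5 + 9*b^4 - b^3 - 8*b^2 + 11*b + 18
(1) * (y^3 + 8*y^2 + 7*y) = y^3 + 8*y^2 + 7*y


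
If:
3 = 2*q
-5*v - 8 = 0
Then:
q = 3/2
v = -8/5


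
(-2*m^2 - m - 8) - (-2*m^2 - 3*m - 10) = 2*m + 2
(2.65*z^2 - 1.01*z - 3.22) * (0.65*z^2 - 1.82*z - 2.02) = 1.7225*z^4 - 5.4795*z^3 - 5.6078*z^2 + 7.9006*z + 6.5044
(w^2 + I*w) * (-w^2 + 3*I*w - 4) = -w^4 + 2*I*w^3 - 7*w^2 - 4*I*w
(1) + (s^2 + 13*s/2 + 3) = s^2 + 13*s/2 + 4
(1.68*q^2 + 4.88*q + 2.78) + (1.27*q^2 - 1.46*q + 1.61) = 2.95*q^2 + 3.42*q + 4.39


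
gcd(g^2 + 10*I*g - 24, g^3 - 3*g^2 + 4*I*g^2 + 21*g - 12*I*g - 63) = 1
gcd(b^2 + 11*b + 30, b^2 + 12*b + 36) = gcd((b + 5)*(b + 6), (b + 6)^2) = b + 6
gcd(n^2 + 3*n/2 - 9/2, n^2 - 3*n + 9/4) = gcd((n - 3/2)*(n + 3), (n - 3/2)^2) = n - 3/2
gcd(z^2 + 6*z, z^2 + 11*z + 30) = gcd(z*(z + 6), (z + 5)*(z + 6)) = z + 6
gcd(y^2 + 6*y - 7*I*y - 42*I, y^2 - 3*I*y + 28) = y - 7*I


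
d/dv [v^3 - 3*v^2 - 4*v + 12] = 3*v^2 - 6*v - 4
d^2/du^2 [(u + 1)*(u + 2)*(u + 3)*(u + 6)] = 12*u^2 + 72*u + 94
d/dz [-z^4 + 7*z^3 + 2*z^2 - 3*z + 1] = -4*z^3 + 21*z^2 + 4*z - 3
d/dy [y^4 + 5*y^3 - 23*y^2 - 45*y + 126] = 4*y^3 + 15*y^2 - 46*y - 45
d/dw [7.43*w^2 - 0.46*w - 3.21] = 14.86*w - 0.46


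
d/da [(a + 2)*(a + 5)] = 2*a + 7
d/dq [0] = 0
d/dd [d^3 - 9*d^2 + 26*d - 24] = 3*d^2 - 18*d + 26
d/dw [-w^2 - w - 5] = -2*w - 1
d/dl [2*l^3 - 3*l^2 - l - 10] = 6*l^2 - 6*l - 1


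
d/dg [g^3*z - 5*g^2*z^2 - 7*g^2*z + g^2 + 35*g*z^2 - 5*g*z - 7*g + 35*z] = 3*g^2*z - 10*g*z^2 - 14*g*z + 2*g + 35*z^2 - 5*z - 7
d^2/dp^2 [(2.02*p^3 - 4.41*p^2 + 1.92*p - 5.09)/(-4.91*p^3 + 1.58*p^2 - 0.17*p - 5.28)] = (181.29193*p^6 - 267.608748*p^5 + 2168.223594*p^4 - 2270.224312*p^3 + 908.900178*p^2 - 1233.937092*p + 334.554106)/(118.370771*p^9 - 114.272394*p^8 + 49.067103*p^7 + 370.015036*p^6 - 244.068243*p^5 + 65.849286*p^4 + 402.144497*p^3 - 131.68584*p^2 + 14.217984*p + 147.197952)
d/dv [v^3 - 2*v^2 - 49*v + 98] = 3*v^2 - 4*v - 49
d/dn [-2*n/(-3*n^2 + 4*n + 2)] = 2*(-3*n^2 - 2)/(9*n^4 - 24*n^3 + 4*n^2 + 16*n + 4)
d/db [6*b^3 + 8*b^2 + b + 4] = 18*b^2 + 16*b + 1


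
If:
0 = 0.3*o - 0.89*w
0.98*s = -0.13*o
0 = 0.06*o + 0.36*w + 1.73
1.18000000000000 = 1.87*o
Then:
No Solution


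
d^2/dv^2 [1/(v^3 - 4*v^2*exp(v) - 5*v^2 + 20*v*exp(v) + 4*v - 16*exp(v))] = 2*((2*v^2*exp(v) - 2*v*exp(v) - 3*v - 8*exp(v) + 5)*(v^3 - 4*v^2*exp(v) - 5*v^2 + 20*v*exp(v) + 4*v - 16*exp(v)) + (-4*v^2*exp(v) + 3*v^2 + 12*v*exp(v) - 10*v + 4*exp(v) + 4)^2)/(v^3 - 4*v^2*exp(v) - 5*v^2 + 20*v*exp(v) + 4*v - 16*exp(v))^3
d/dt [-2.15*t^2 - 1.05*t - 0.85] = -4.3*t - 1.05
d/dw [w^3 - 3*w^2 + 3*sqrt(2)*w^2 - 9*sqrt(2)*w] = 3*w^2 - 6*w + 6*sqrt(2)*w - 9*sqrt(2)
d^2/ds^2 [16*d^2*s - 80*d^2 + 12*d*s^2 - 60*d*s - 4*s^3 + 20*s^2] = 24*d - 24*s + 40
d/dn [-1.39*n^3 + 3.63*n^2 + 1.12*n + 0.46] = -4.17*n^2 + 7.26*n + 1.12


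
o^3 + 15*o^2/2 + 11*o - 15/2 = (o - 1/2)*(o + 3)*(o + 5)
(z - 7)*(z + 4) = z^2 - 3*z - 28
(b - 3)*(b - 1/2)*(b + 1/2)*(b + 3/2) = b^4 - 3*b^3/2 - 19*b^2/4 + 3*b/8 + 9/8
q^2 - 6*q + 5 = (q - 5)*(q - 1)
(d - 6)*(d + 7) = d^2 + d - 42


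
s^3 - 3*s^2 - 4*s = s*(s - 4)*(s + 1)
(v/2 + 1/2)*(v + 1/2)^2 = v^3/2 + v^2 + 5*v/8 + 1/8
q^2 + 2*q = q*(q + 2)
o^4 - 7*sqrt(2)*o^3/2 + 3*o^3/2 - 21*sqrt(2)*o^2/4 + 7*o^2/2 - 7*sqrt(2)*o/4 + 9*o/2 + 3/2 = (o + 1/2)*(o + 1)*(o - 3*sqrt(2))*(o - sqrt(2)/2)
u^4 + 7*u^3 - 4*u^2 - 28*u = u*(u - 2)*(u + 2)*(u + 7)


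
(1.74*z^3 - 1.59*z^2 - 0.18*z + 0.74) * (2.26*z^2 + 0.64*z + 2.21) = 3.9324*z^5 - 2.4798*z^4 + 2.421*z^3 - 1.9567*z^2 + 0.0758*z + 1.6354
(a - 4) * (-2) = 8 - 2*a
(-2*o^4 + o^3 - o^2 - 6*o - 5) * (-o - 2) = 2*o^5 + 3*o^4 - o^3 + 8*o^2 + 17*o + 10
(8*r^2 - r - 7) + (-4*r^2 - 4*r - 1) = 4*r^2 - 5*r - 8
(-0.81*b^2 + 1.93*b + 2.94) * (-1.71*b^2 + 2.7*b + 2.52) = 1.3851*b^4 - 5.4873*b^3 - 1.8576*b^2 + 12.8016*b + 7.4088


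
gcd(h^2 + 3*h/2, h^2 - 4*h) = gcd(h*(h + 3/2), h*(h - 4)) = h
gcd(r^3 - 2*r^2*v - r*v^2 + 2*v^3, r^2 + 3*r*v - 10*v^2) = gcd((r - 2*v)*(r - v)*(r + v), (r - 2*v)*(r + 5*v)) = r - 2*v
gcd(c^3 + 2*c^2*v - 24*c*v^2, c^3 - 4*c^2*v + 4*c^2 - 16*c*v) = -c^2 + 4*c*v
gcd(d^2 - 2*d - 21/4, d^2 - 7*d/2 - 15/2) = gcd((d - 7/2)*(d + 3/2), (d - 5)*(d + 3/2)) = d + 3/2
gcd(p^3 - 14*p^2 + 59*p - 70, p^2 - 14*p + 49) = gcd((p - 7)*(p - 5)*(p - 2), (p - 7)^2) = p - 7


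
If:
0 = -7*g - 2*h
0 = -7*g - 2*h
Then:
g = -2*h/7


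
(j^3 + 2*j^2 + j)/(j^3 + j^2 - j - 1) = j/(j - 1)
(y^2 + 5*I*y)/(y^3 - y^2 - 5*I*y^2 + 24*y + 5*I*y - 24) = y*(y + 5*I)/(y^3 - y^2*(1 + 5*I) + y*(24 + 5*I) - 24)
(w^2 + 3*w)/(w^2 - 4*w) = (w + 3)/(w - 4)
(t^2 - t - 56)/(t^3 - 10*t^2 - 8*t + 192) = (t + 7)/(t^2 - 2*t - 24)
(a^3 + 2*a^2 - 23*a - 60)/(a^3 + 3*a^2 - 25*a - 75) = (a + 4)/(a + 5)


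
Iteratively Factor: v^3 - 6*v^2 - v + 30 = (v + 2)*(v^2 - 8*v + 15) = (v - 3)*(v + 2)*(v - 5)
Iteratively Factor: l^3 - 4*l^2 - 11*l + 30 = (l - 2)*(l^2 - 2*l - 15) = (l - 5)*(l - 2)*(l + 3)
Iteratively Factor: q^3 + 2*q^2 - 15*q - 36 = (q - 4)*(q^2 + 6*q + 9) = (q - 4)*(q + 3)*(q + 3)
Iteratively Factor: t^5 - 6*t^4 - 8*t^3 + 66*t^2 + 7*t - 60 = (t + 3)*(t^4 - 9*t^3 + 19*t^2 + 9*t - 20) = (t - 1)*(t + 3)*(t^3 - 8*t^2 + 11*t + 20) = (t - 5)*(t - 1)*(t + 3)*(t^2 - 3*t - 4) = (t - 5)*(t - 4)*(t - 1)*(t + 3)*(t + 1)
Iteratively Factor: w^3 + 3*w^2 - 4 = (w - 1)*(w^2 + 4*w + 4) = (w - 1)*(w + 2)*(w + 2)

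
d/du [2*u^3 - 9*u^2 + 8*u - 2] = 6*u^2 - 18*u + 8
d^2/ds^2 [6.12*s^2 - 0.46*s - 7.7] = 12.2400000000000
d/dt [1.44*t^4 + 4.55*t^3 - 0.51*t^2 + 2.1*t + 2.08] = 5.76*t^3 + 13.65*t^2 - 1.02*t + 2.1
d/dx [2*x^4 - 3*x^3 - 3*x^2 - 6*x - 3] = 8*x^3 - 9*x^2 - 6*x - 6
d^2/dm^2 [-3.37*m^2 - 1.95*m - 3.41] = -6.74000000000000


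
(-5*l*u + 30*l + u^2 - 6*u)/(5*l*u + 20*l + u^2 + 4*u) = (-5*l*u + 30*l + u^2 - 6*u)/(5*l*u + 20*l + u^2 + 4*u)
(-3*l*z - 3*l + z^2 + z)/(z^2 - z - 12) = (3*l*z + 3*l - z^2 - z)/(-z^2 + z + 12)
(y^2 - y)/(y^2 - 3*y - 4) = y*(1 - y)/(-y^2 + 3*y + 4)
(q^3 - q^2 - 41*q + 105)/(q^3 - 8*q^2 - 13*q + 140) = (q^2 + 4*q - 21)/(q^2 - 3*q - 28)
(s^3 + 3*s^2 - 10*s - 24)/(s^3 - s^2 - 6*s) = (s + 4)/s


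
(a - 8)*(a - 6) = a^2 - 14*a + 48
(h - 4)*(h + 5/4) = h^2 - 11*h/4 - 5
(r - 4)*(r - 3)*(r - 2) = r^3 - 9*r^2 + 26*r - 24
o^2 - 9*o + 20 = (o - 5)*(o - 4)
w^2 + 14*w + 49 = (w + 7)^2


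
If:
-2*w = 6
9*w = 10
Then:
No Solution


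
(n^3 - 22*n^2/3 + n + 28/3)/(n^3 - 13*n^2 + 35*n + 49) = (n - 4/3)/(n - 7)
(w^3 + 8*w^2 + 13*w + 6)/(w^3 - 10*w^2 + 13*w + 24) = (w^2 + 7*w + 6)/(w^2 - 11*w + 24)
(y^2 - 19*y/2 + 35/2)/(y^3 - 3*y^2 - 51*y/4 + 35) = 2*(y - 7)/(2*y^2 - y - 28)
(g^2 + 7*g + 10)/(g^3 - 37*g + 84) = (g^2 + 7*g + 10)/(g^3 - 37*g + 84)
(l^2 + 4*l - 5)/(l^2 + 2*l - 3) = (l + 5)/(l + 3)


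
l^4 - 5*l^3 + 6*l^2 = l^2*(l - 3)*(l - 2)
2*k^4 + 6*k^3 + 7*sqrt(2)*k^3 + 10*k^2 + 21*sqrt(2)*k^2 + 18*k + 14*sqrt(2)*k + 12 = (k + 2)*(k + 3*sqrt(2))*(sqrt(2)*k + 1)*(sqrt(2)*k + sqrt(2))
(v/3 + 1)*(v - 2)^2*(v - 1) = v^4/3 - 2*v^3/3 - 7*v^2/3 + 20*v/3 - 4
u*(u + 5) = u^2 + 5*u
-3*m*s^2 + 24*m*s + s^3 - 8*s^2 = s*(-3*m + s)*(s - 8)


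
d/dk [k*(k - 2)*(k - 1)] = 3*k^2 - 6*k + 2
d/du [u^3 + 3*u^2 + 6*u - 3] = 3*u^2 + 6*u + 6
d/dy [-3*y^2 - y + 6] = -6*y - 1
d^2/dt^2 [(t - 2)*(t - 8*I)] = 2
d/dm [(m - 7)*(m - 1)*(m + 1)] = 3*m^2 - 14*m - 1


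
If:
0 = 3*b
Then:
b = 0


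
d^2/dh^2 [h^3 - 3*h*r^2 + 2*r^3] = 6*h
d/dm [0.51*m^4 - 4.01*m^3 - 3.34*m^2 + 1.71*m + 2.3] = 2.04*m^3 - 12.03*m^2 - 6.68*m + 1.71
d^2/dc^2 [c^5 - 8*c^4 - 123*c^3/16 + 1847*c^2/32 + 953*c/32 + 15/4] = 20*c^3 - 96*c^2 - 369*c/8 + 1847/16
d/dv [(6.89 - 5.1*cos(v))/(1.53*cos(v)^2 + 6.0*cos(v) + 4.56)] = (-7.803*cos(v)^2 + 21.0834*cos(v) + 64.596)*sin(v)/(2.3409*cos(v)^4 + 18.36*cos(v)^3 + 49.9536*cos(v)^2 + 54.72*cos(v) + 20.7936)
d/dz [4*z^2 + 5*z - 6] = 8*z + 5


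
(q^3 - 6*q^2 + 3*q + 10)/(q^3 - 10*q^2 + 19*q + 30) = (q - 2)/(q - 6)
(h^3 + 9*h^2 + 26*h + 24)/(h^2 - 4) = (h^2 + 7*h + 12)/(h - 2)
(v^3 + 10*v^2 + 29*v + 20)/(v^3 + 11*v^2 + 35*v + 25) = (v + 4)/(v + 5)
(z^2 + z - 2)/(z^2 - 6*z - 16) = (z - 1)/(z - 8)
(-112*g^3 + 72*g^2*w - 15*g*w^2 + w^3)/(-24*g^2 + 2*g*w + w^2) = (28*g^2 - 11*g*w + w^2)/(6*g + w)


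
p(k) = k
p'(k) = 1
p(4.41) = 4.41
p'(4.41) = 1.00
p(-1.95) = -1.95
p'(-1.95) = 1.00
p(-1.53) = -1.53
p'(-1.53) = 1.00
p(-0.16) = -0.16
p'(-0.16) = 1.00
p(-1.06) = -1.06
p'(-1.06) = 1.00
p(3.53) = 3.53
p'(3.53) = 1.00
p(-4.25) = -4.25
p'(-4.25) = 1.00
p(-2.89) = -2.89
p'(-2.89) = 1.00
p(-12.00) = -12.00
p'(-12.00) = 1.00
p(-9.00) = -9.00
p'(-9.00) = 1.00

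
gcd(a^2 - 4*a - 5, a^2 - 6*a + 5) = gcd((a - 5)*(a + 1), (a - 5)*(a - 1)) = a - 5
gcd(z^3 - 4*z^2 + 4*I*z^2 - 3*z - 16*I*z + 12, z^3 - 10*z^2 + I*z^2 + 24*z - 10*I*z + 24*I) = z^2 + z*(-4 + I) - 4*I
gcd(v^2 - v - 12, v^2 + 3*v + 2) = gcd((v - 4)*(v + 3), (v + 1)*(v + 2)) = 1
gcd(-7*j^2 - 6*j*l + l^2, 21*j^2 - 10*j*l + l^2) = 7*j - l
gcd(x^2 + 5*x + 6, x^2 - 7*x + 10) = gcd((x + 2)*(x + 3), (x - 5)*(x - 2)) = 1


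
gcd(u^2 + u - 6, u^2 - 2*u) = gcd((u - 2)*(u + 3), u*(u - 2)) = u - 2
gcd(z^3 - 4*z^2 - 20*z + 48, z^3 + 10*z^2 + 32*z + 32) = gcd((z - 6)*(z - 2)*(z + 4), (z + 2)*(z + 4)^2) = z + 4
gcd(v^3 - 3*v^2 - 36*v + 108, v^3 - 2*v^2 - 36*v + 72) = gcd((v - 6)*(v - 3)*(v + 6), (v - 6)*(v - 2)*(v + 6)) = v^2 - 36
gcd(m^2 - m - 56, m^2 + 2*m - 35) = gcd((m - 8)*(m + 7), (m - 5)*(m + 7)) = m + 7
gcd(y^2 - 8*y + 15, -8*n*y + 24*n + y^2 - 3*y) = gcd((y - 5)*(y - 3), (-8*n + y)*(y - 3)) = y - 3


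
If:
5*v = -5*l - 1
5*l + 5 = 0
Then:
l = -1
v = 4/5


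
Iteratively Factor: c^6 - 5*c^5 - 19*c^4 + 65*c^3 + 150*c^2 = (c - 5)*(c^5 - 19*c^3 - 30*c^2) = c*(c - 5)*(c^4 - 19*c^2 - 30*c) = c*(c - 5)*(c + 3)*(c^3 - 3*c^2 - 10*c) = c*(c - 5)*(c + 2)*(c + 3)*(c^2 - 5*c) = c*(c - 5)^2*(c + 2)*(c + 3)*(c)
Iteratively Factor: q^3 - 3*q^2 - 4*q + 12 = (q + 2)*(q^2 - 5*q + 6) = (q - 2)*(q + 2)*(q - 3)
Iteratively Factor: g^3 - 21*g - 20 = (g - 5)*(g^2 + 5*g + 4) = (g - 5)*(g + 1)*(g + 4)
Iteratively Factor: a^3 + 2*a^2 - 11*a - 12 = (a + 4)*(a^2 - 2*a - 3) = (a + 1)*(a + 4)*(a - 3)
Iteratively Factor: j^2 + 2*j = (j)*(j + 2)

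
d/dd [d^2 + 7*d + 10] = 2*d + 7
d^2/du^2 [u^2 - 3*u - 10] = 2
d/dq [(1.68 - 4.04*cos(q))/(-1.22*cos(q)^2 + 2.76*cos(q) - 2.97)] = (4.9288*cos(q)^2 - 4.0992*cos(q) - 7.362)*sin(q)/(1.4884*cos(q)^4 - 6.7344*cos(q)^3 + 14.8644*cos(q)^2 - 16.3944*cos(q) + 8.8209)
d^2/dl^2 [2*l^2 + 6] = 4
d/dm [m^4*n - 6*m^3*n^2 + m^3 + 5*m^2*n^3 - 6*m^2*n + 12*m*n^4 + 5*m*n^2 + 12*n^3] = 4*m^3*n - 18*m^2*n^2 + 3*m^2 + 10*m*n^3 - 12*m*n + 12*n^4 + 5*n^2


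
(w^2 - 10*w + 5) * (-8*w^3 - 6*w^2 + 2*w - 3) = -8*w^5 + 74*w^4 + 22*w^3 - 53*w^2 + 40*w - 15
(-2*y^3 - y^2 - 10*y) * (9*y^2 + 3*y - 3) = -18*y^5 - 15*y^4 - 87*y^3 - 27*y^2 + 30*y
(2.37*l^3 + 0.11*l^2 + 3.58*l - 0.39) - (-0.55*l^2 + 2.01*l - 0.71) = 2.37*l^3 + 0.66*l^2 + 1.57*l + 0.32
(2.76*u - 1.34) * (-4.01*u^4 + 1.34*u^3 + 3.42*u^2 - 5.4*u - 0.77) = -11.0676*u^5 + 9.0718*u^4 + 7.6436*u^3 - 19.4868*u^2 + 5.1108*u + 1.0318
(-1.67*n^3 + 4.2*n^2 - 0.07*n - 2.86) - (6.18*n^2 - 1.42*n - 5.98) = -1.67*n^3 - 1.98*n^2 + 1.35*n + 3.12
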